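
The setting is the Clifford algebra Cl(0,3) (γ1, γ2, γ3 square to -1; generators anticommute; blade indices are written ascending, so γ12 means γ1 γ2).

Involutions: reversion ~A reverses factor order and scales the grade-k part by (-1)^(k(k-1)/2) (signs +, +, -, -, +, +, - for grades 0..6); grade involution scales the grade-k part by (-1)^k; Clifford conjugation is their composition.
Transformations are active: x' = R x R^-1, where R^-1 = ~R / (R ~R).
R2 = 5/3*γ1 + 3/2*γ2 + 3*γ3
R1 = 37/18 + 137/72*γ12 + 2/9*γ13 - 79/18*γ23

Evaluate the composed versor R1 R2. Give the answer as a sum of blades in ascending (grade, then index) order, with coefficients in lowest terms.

Distribute over the terms of R2 (each basis-blade product reordered to ascending indices, repeated generators contracted through their squares):
R1 (5/3*γ1) = 185/54*γ1 + 685/216*γ2 + 10/27*γ3 - 395/54*γ123
R1 (3/2*γ2) = -137/48*γ1 + 37/12*γ2 - 79/12*γ3 - 1/3*γ123
R1 (3*γ3) = -2/3*γ1 + 79/6*γ2 + 37/6*γ3 + 137/24*γ123
Summing the partial products and collecting blades:
Answer: -41/432*γ1 + 4195/216*γ2 - 5/108*γ3 - 419/216*γ123


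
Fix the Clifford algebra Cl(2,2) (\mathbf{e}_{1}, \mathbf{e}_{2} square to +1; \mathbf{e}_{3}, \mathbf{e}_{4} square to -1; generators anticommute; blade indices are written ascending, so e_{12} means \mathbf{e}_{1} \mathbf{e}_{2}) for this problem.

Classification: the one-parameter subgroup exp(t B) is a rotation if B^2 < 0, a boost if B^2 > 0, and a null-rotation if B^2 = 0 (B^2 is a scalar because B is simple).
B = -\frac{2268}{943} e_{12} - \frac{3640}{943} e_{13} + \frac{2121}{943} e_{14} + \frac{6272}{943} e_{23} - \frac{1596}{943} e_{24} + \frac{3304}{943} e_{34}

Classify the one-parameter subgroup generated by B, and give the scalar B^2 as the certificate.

B^2 term by term: the squares give (-\frac{2268}{943})^2*(e_{12})^2 + (-\frac{3640}{943})^2*(e_{13})^2 + (\frac{2121}{943})^2*(e_{14})^2 + (\frac{6272}{943})^2*(e_{23})^2 + (-\frac{1596}{943})^2*(e_{24})^2 + (\frac{3304}{943})^2*(e_{34})^2 = \frac{5143824}{889249}*(-1) + \frac{13249600}{889249}*(+1) + \frac{4498641}{889249}*(+1) + \frac{39337984}{889249}*(+1) + \frac{2547216}{889249}*(+1) + \frac{10916416}{889249}*(-1) = 49 (each basis 2-blade squares to minus the product of its generators' squares); cross terms between blades sharing an index anticommute and cancel; the commuting (index-disjoint) pairs give grade-4 terms 2*c*c'*(blade product), which cancel blade by blade — e_{1234}: -\frac{14986944}{889249} - \frac{11618880}{889249} + \frac{26605824}{889249} = 0 — confirming B is simple. So B^2 = 49.
Answer: boost, certificate B^2 = 49. The class reads off the invariant scalar 49 directly.


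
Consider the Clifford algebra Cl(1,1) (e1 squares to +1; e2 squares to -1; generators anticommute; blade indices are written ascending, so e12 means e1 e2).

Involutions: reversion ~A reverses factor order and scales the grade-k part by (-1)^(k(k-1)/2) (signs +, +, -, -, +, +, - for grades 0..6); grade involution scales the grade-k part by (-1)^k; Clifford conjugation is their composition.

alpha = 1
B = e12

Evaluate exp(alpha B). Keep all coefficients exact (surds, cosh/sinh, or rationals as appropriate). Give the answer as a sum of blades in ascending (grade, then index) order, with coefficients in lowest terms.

B^2 = (1)^2*(e12)^2 = 1*(+1) = 1 (a basis 2-blade squares to minus the product of its generators' squares).
B^2 = 1 — the series telescopes hyperbolically here: l = 1, alpha*l = 1, so exp(alpha B) = cosh(1) + (sinh(1)/1)*B = cosh(1) + (sinh(1))*B.
Answer: cosh(1) + sinh(1)*e12


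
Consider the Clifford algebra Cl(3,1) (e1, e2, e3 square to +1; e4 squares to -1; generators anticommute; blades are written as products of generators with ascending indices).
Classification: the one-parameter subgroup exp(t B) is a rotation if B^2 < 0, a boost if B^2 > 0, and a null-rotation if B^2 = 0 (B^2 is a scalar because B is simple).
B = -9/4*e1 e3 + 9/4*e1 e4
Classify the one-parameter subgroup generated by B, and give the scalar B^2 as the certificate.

B^2 term by term: the squares give (-9/4)^2*(e1 e3)^2 + (9/4)^2*(e1 e4)^2 = 81/16*(-1) + 81/16*(+1) = 0 (each basis 2-blade squares to minus the product of its generators' squares); cross terms between blades sharing an index anticommute and cancel. So B^2 = 0.
Answer: null-rotation, certificate B^2 = 0. Because 0 is invariant under every versor sandwich, the classification follows from its sign alone.


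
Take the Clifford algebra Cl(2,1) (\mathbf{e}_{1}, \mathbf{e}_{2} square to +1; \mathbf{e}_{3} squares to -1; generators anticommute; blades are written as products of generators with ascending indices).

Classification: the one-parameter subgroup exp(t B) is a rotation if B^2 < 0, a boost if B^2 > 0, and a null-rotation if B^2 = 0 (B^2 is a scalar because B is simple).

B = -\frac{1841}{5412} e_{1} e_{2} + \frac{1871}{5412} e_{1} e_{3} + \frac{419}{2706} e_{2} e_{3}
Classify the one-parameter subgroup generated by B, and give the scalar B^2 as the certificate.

B^2 term by term: the squares give (-\frac{1841}{5412})^2*(e_{1} e_{2})^2 + (\frac{1871}{5412})^2*(e_{1} e_{3})^2 + (\frac{419}{2706})^2*(e_{2} e_{3})^2 = \frac{3389281}{29289744}*(-1) + \frac{3500641}{29289744}*(+1) + \frac{175561}{7322436}*(+1) = \frac{1}{36} (each basis 2-blade squares to minus the product of its generators' squares); cross terms between blades sharing an index anticommute and cancel. So B^2 = \frac{1}{36}.
Answer: boost, certificate B^2 = \frac{1}{36}. B^2 = \frac{1}{36} is basis-independent, so its sign is the whole story.


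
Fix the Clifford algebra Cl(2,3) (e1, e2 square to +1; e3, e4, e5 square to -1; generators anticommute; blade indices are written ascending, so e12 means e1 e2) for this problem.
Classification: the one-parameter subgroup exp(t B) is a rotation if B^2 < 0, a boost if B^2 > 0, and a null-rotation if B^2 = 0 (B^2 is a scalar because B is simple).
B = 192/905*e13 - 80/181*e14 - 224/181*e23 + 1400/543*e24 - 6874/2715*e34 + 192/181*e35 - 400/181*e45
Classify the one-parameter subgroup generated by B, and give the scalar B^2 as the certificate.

B^2 term by term: the squares give (192/905)^2*(e13)^2 + (-80/181)^2*(e14)^2 + (-224/181)^2*(e23)^2 + (1400/543)^2*(e24)^2 + (-6874/2715)^2*(e34)^2 + (192/181)^2*(e35)^2 + (-400/181)^2*(e45)^2 = 36864/819025*(+1) + 6400/32761*(+1) + 50176/32761*(+1) + 1960000/294849*(+1) + 47251876/7371225*(-1) + 36864/32761*(-1) + 160000/32761*(-1) = -4 (each basis 2-blade squares to minus the product of its generators' squares); cross terms between blades sharing an index anticommute and cancel; the commuting (index-disjoint) pairs give grade-4 terms 2*c*c'*(blade product), which cancel blade by blade — e1234: -35840/32761 + 35840/32761 = 0; e1345: -30720/32761 + 30720/32761 = 0; e2345: 179200/32761 - 179200/32761 = 0 — confirming B is simple. So B^2 = -4.
Answer: rotation, certificate B^2 = -4. The invariant at work: B^2 = -4 is unchanged by conjugation, hence its sign classifies the subgroup whatever basis B is written in.


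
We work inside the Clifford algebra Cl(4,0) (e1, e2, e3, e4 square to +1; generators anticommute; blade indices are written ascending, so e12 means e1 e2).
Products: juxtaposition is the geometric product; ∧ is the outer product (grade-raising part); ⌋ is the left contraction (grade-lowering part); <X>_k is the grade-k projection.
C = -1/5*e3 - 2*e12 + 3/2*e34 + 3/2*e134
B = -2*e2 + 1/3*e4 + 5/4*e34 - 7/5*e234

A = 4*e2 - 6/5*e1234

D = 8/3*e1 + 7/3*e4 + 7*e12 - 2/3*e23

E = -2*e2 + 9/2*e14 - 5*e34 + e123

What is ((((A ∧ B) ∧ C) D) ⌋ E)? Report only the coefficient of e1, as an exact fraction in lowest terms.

step 1: 4/3*e24 + 5*e234
step 2: 4/15*e234
step 3: 8/45*e4 + 28/45*e23 - 28/15*e134 - 32/45*e1234
step 4: -64/45*e1 + 8/9*e3
Answer: -64/45


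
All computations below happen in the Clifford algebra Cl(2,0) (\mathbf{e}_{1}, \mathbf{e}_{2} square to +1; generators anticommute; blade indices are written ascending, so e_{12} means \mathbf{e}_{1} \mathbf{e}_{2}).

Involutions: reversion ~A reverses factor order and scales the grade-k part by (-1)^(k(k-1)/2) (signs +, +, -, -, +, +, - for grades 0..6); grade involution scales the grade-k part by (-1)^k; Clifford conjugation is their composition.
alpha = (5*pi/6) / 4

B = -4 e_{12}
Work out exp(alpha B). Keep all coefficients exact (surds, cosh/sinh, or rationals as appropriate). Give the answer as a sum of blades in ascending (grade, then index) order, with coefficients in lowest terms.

B^2 = (-4)^2*(e_{12})^2 = 16*(-1) = -16 (a basis 2-blade squares to minus the product of its generators' squares).
B^2 = -16 — B^2 < 0, so the exponential closes trigonometrically: l = 4, alpha*l = \frac{5 \pi}{6}, so exp(alpha B) = cos(\frac{5 \pi}{6}) + (sin(\frac{5 \pi}{6})/4)*B = - \frac{\sqrt{3}}{2} + (\frac{1}{8})*B.
Answer: - \frac{\sqrt{3}}{2} - \frac{1}{2} e_{12}


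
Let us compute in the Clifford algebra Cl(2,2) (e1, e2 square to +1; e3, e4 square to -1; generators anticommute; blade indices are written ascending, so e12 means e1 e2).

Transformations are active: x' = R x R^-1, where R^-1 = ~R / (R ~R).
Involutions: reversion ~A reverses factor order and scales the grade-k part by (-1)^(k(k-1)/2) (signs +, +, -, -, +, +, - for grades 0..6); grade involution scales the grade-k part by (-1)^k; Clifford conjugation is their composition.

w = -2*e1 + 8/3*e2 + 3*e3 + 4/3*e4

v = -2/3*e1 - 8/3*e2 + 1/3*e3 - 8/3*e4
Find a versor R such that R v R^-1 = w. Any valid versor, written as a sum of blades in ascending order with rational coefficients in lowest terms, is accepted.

Since q(v) = q(w) = 1/3, the sum R = v + w = -8/3*e1 + 10/3*e3 - 4/3*e4 does the job whenever invertible.
Answer: -8/3*e1 + 10/3*e3 - 4/3*e4


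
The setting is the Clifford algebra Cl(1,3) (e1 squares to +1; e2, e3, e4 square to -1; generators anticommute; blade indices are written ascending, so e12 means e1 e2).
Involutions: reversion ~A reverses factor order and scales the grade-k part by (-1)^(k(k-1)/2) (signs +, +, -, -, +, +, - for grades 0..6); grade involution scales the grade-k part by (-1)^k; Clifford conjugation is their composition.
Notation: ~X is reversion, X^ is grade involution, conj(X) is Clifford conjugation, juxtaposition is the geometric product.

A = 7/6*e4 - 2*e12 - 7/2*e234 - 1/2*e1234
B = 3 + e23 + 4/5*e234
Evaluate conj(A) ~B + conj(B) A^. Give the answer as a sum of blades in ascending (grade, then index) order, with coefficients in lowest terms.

first term: 14/5 + 2/5*e1 - 7*e4 + 6*e12 + 2*e13 - 1/2*e14 - 14/15*e23 + 8/5*e134 - 28/3*e234 - 3/2*e1234
second term: 14/5 + 2/5*e1 - 6*e12 + 2*e13 - 1/2*e14 + 14/15*e23 - 8/5*e134 + 35/3*e234 - 3/2*e1234
Answer: 28/5 + 4/5*e1 - 7*e4 + 4*e13 - e14 + 7/3*e234 - 3*e1234


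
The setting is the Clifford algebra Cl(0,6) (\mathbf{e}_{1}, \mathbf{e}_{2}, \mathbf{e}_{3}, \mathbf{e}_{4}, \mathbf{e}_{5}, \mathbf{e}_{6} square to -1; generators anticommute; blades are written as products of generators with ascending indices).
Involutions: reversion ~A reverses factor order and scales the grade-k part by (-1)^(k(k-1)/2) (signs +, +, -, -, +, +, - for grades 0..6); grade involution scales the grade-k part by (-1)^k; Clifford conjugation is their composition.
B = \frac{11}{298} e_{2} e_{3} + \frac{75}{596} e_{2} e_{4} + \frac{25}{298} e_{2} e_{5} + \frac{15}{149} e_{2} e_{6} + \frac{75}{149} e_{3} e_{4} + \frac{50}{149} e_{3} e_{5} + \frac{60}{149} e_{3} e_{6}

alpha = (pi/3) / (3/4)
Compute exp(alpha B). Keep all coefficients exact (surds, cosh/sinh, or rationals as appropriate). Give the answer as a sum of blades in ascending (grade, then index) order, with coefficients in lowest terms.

B^2 term by term: the squares give (\frac{11}{298})^2*(e_{2} e_{3})^2 + (\frac{75}{596})^2*(e_{2} e_{4})^2 + (\frac{25}{298})^2*(e_{2} e_{5})^2 + (\frac{15}{149})^2*(e_{2} e_{6})^2 + (\frac{75}{149})^2*(e_{3} e_{4})^2 + (\frac{50}{149})^2*(e_{3} e_{5})^2 + (\frac{60}{149})^2*(e_{3} e_{6})^2 = \frac{121}{88804}*(-1) + \frac{5625}{355216}*(-1) + \frac{625}{88804}*(-1) + \frac{225}{22201}*(-1) + \frac{5625}{22201}*(-1) + \frac{2500}{22201}*(-1) + \frac{3600}{22201}*(-1) = -\frac{9}{16} (each basis 2-blade squares to minus the product of its generators' squares); cross terms between blades sharing an index anticommute and cancel; the commuting (index-disjoint) pairs give grade-4 terms 2*c*c'*(blade product), which cancel blade by blade — e_{2} e_{3} e_{4} e_{5}: -\frac{1875}{22201} + \frac{1875}{22201} = 0; e_{2} e_{3} e_{4} e_{6}: -\frac{2250}{22201} + \frac{2250}{22201} = 0; e_{2} e_{3} e_{5} e_{6}: -\frac{1500}{22201} + \frac{1500}{22201} = 0 — confirming B is simple. So B^2 = -\frac{9}{16}.
B^2 = -\frac{9}{16} — the series telescopes trigonometrically here: l = \frac{3}{4}, alpha*l = \frac{\pi}{3}, so exp(alpha B) = cos(\frac{\pi}{3}) + (sin(\frac{\pi}{3})/(\frac{3}{4}))*B = \frac{1}{2} + (\frac{2 \sqrt{3}}{3})*B.
Answer: \frac{1}{2} + \frac{11 \sqrt{3}}{447} e_{2} e_{3} + \frac{25 \sqrt{3}}{298} e_{2} e_{4} + \frac{25 \sqrt{3}}{447} e_{2} e_{5} + \frac{10 \sqrt{3}}{149} e_{2} e_{6} + \frac{50 \sqrt{3}}{149} e_{3} e_{4} + \frac{100 \sqrt{3}}{447} e_{3} e_{5} + \frac{40 \sqrt{3}}{149} e_{3} e_{6}


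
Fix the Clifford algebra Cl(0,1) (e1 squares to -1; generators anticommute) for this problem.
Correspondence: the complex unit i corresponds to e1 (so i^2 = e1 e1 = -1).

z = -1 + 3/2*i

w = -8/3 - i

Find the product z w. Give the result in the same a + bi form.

In blades: z = -1 + 3/2*e1, w = -8/3 - e1.
Distribute z over w term by term (generator squares from the signature, products reordered to ascending indices): (-1)*w = 8/3 + e1; (3/2*e1)*w = 3/2 - 4*e1.
Sum: 25/6 - 3*e1; translating back through the correspondence:
Answer: 25/6 - 3i


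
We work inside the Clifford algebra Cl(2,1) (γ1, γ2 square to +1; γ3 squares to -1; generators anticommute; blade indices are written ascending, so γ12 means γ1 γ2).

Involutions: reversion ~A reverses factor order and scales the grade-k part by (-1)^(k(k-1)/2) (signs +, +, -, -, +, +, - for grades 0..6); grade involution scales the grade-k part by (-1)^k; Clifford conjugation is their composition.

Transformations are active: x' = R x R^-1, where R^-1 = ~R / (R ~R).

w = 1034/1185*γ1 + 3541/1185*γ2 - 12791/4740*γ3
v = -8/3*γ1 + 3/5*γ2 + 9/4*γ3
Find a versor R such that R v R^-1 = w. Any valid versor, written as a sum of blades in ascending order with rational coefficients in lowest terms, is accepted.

Why this works: both vectors square to 8671/3600, so q(v) = q(w) and R = v + w = -2126/1185*γ1 + 4252/1185*γ2 - 1063/2370*γ3 carries v to w — its own direction survives, the complement (v - w)/2 flips.
Answer: -2126/1185*γ1 + 4252/1185*γ2 - 1063/2370*γ3


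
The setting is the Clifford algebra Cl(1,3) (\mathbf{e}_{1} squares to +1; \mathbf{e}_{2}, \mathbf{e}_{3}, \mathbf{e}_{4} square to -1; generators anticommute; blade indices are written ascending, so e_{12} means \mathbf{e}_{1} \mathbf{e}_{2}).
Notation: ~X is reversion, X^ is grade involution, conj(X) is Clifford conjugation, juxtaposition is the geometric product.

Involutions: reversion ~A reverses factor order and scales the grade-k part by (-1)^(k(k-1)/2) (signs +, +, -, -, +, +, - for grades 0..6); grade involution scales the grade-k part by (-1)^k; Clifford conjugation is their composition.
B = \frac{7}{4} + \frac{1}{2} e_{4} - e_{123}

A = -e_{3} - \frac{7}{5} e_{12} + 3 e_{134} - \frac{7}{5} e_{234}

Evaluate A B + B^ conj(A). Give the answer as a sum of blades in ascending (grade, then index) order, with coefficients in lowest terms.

first term: -\frac{7}{20} e_{3} - \frac{69}{20} e_{12} - \frac{3}{2} e_{13} + \frac{7}{5} e_{14} + \frac{7}{10} e_{23} - 3 e_{24} - \frac{1}{2} e_{34} - \frac{7}{10} e_{124} + \frac{21}{4} e_{134} - \frac{49}{20} e_{234}
second term: \frac{63}{20} e_{3} + \frac{29}{20} e_{12} + \frac{3}{2} e_{13} + \frac{7}{5} e_{14} - \frac{7}{10} e_{23} - 3 e_{24} + \frac{1}{2} e_{34} - \frac{7}{10} e_{124} + \frac{21}{4} e_{134} - \frac{49}{20} e_{234}
Answer: \frac{14}{5} e_{3} - 2 e_{12} + \frac{14}{5} e_{14} - 6 e_{24} - \frac{7}{5} e_{124} + \frac{21}{2} e_{134} - \frac{49}{10} e_{234}


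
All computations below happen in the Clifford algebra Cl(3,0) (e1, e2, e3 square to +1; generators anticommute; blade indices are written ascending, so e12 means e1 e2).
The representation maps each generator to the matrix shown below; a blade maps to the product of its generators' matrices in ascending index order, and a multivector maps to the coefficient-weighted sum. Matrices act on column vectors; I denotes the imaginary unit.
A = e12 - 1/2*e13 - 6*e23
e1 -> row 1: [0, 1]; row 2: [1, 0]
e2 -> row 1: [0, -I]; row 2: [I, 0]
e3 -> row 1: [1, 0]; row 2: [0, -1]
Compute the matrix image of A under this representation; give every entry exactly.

Bivector images (products of the table entries): rho(e12) = rho(e1)rho(e2) = row 1: [I, 0]; row 2: [0, -I]; rho(e13) = rho(e1)rho(e3) = row 1: [0, -1]; row 2: [1, 0]; rho(e23) = rho(e2)rho(e3) = row 1: [0, I]; row 2: [I, 0].
M = (1)*rho(e12) + (-1/2)*rho(e13) + (-6)*rho(e23), summed entrywise:
Answer: row 1: [I, 1/2 - 6*I]; row 2: [-1/2 - 6*I, -I]


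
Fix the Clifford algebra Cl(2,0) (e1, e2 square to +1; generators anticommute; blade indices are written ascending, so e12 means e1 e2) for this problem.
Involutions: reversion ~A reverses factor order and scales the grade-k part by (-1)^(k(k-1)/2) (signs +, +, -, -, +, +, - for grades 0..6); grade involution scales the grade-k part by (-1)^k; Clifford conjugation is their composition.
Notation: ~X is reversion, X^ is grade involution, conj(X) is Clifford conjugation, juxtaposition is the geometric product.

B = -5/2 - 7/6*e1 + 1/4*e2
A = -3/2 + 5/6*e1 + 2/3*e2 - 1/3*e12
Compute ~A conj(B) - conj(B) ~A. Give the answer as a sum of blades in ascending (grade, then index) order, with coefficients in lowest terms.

first term: 41/9 - 47/12*e1 - 121/72*e2 - 131/72*e12
second term: 41/9 - 15/4*e1 - 65/72*e2 + 11/72*e12
Answer: -1/6*e1 - 7/9*e2 - 71/36*e12


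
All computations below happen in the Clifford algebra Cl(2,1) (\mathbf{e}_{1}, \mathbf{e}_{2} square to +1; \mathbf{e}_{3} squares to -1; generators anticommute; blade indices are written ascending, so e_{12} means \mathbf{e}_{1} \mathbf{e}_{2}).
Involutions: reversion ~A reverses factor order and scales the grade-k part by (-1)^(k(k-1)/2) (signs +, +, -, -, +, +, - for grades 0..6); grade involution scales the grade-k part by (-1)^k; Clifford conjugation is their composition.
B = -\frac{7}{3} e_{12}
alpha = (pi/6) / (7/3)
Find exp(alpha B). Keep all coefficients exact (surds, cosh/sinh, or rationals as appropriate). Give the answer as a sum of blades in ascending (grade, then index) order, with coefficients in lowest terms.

B^2 = (-\frac{7}{3})^2*(e_{12})^2 = \frac{49}{9}*(-1) = -\frac{49}{9} (a basis 2-blade squares to minus the product of its generators' squares).
B^2 = -\frac{49}{9} — since the square is negative, the closed form is circular: l = \frac{7}{3}, alpha*l = \frac{\pi}{6}, so exp(alpha B) = cos(\frac{\pi}{6}) + (sin(\frac{\pi}{6})/(\frac{7}{3}))*B = \frac{\sqrt{3}}{2} + (\frac{3}{14})*B.
Answer: \frac{\sqrt{3}}{2} - \frac{1}{2} e_{12}


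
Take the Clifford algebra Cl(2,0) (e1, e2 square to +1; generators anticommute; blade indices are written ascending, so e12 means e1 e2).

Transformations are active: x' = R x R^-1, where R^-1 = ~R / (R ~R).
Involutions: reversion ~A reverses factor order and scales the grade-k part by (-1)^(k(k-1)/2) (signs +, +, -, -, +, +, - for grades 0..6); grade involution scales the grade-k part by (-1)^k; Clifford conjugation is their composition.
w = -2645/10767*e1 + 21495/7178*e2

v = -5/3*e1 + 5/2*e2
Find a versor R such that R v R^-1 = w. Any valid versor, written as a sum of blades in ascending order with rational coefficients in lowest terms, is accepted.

R = v + w = -20590/10767*e1 + 19720/3589*e2 works: the equal norms (325/36) guarantee its sandwich swaps v into w.
Answer: -20590/10767*e1 + 19720/3589*e2


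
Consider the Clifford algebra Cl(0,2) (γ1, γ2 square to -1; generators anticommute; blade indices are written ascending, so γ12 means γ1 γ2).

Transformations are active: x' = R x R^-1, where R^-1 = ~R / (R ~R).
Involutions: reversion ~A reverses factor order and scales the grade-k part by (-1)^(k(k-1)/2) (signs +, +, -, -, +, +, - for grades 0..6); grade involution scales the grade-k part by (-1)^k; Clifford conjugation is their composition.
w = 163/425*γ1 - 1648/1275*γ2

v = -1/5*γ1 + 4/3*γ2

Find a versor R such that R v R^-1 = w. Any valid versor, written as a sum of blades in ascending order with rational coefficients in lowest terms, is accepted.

Key observation: q(v) = q(w) = -409/225 (sandwiches preserve the norm), so R = v + w = 78/425*γ1 + 52/1275*γ2 works whenever it is invertible — the component of v along it is kept and (v - w)/2 reverses, sending v to w.
Answer: 78/425*γ1 + 52/1275*γ2


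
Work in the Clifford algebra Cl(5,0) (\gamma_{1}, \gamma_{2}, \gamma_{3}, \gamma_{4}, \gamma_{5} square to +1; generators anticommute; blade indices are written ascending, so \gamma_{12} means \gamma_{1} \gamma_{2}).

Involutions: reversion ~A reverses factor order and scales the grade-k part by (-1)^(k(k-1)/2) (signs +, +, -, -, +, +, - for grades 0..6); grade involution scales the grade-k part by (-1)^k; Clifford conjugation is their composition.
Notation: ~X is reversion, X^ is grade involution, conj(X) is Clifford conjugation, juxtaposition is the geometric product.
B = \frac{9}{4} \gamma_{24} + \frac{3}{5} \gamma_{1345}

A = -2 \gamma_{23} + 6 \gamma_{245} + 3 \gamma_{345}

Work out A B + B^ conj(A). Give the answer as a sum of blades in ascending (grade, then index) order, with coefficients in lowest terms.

first term: \frac{9}{5} \gamma_{1} - \frac{27}{2} \gamma_{5} + \frac{9}{2} \gamma_{34} + \frac{18}{5} \gamma_{123} + \frac{27}{4} \gamma_{235} - \frac{6}{5} \gamma_{1245}
second term: -\frac{9}{5} \gamma_{1} - \frac{27}{2} \gamma_{5} + \frac{9}{2} \gamma_{34} + \frac{18}{5} \gamma_{123} - \frac{27}{4} \gamma_{235} - \frac{6}{5} \gamma_{1245}
Answer: -27 \gamma_{5} + 9 \gamma_{34} + \frac{36}{5} \gamma_{123} - \frac{12}{5} \gamma_{1245}


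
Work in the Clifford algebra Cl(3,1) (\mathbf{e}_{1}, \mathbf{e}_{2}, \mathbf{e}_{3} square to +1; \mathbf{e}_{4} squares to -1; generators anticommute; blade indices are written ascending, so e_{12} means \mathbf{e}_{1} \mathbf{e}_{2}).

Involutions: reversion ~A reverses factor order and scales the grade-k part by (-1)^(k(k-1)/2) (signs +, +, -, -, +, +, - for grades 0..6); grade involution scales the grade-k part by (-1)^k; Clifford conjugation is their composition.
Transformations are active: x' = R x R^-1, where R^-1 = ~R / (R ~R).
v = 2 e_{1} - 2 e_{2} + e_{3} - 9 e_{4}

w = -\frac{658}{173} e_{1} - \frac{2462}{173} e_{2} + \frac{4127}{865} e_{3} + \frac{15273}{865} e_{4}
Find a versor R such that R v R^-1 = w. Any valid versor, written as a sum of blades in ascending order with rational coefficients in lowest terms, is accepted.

The midline construction: v and w both square to -72, so reflecting in their sum -\frac{312}{173} e_{1} - \frac{2808}{173} e_{2} + \frac{4992}{865} e_{3} + \frac{7488}{865} e_{4} exchanges them.
Answer: -\frac{312}{173} e_{1} - \frac{2808}{173} e_{2} + \frac{4992}{865} e_{3} + \frac{7488}{865} e_{4}


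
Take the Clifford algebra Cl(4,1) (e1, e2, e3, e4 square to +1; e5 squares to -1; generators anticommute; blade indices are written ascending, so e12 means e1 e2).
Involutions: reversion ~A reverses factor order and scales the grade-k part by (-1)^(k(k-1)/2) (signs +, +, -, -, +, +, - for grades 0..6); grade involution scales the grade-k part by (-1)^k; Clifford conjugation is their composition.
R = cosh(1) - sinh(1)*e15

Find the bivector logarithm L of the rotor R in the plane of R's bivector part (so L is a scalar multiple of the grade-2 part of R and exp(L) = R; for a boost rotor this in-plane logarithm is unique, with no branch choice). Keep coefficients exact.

The scalar part of R is cosh(1), giving the rapidity magnitude (cosh is even); the bivector part supplies orientation, its quotient by sinh of the rapidity is the plane, and L = rapidity * plane — unique in that plane, since flipping both signs leaves L unchanged.
Concretely: cosh(rapidity) = cosh(1) gives rapidity = ±1, and since rapidity/sinh(rapidity) is even the sign is immaterial: L = (rapidity/sinh(rapidity)) * <R>_2 = (1/sinh(1)) * <R>_2.
Answer: -e15


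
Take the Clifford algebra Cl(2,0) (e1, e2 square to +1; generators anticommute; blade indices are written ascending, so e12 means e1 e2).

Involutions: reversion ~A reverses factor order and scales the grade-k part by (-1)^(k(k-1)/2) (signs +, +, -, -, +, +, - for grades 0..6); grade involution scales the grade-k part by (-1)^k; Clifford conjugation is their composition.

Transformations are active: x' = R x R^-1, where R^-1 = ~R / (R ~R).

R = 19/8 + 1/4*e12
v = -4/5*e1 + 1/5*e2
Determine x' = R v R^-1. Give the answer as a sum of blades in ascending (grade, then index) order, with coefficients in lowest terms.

~R = 19/8 - 1/4*e12, and R ~R = 365/64, so R^-1 = ~R / (365/64).
R v = -37/20*e1 + 27/40*e2
Answer: -1352/1825*e1 + 661/1825*e2


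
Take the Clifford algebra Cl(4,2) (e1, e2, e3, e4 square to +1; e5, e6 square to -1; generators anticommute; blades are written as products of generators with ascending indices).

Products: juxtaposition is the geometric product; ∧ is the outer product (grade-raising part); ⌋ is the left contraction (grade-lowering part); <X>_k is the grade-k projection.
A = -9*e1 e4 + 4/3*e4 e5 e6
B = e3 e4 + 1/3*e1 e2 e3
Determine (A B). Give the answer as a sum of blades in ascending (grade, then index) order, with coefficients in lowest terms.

step 1: 9*e1 e3 + 3*e2 e3 e4 - 4/3*e3 e5 e6 - 4/9*e1 e2 e3 e4 e5 e6
Answer: 9*e1 e3 + 3*e2 e3 e4 - 4/3*e3 e5 e6 - 4/9*e1 e2 e3 e4 e5 e6


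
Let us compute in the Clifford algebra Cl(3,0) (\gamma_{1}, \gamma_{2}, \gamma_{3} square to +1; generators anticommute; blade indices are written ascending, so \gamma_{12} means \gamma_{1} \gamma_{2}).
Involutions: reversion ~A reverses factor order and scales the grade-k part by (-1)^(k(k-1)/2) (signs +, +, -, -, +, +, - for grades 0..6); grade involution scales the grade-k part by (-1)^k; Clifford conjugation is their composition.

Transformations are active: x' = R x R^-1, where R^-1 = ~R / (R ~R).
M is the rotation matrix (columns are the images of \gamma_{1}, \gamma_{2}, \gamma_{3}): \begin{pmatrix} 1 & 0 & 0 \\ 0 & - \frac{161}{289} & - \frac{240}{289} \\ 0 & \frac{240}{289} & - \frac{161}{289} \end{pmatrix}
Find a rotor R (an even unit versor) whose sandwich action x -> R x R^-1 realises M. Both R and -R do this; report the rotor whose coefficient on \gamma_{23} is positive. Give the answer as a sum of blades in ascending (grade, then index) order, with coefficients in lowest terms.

Method: write R = a + b12*\gamma_{12} + b13*\gamma_{13} + b23*\gamma_{23} with a^2 + b12^2 + b13^2 + b23^2 = 1 (so R^-1 = ~R). Expanding the columns R e_j ~R gives tr M = 4a^2 - 1 and, from the antisymmetric part, M21 - M12 = -4a*b12, M13 - M31 = 4a*b13, M32 - M23 = -4a*b23.
Here tr M = -\frac{33}{289}, so a^2 = (1 + tr M)/4 = \frac{64}{289} and a = ±\frac{8}{17}. Taking a = \frac{8}{17}: M21 - M12 = 0, M13 - M31 = 0, M32 - M23 = \frac{480}{289}, giving b12 = 0, b13 = 0, b23 = -\frac{15}{17}, i.e. R = \frac{8}{17} - \frac{15}{17} \gamma_{23}.
Its \gamma_{23} coefficient is negative, so report the other preimage -R.
Answer: -\frac{8}{17} + \frac{15}{17} \gamma_{23}. Why the constraint matters: R and -R act identically through the sandwich — M has trace -\frac{33}{289} either way — so only the sign condition on \gamma_{23} picks one of the two preimages.


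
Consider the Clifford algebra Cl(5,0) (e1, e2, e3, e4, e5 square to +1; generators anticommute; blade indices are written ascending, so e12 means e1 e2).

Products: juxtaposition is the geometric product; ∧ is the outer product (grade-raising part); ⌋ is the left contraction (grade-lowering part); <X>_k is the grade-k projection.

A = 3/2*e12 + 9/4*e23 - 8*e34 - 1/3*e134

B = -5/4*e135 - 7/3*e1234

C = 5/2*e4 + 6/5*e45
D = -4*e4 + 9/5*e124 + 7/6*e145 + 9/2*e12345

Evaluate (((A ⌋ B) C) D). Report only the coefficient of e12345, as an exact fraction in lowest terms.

step 1: -7/9*e2 - 56/3*e12 + 21/4*e14 + 7/2*e34
step 2: 105/8*e1 + 35/4*e3 + 63/10*e15 - 35/18*e24 + 21/5*e35 - 140/3*e124 - 14/15*e245 - 112/5*e1245
step 3: 84 + 7/2*e1 - 826/45*e2 - 504/5*e3 + 147/20*e4 - 1008/25*e5 + 8351/45*e12 - 21/5*e13 - 105/2*e14 - 42/25*e15 + 189/8*e24 - 2618/45*e25 - 35*e34 - 210*e35 + 245/16*e45 + 189/10*e124 - 49609/540*e125 - 49/10*e134 - 35/4*e135 + 126/5*e145 + 567/20*e234 - 567/50*e245 + 84/5*e345 + 63/4*e1234 + 315/8*e1245 - 245/24*e1345 + 945/16*e2345 - 189/25*e12345
Answer: -189/25


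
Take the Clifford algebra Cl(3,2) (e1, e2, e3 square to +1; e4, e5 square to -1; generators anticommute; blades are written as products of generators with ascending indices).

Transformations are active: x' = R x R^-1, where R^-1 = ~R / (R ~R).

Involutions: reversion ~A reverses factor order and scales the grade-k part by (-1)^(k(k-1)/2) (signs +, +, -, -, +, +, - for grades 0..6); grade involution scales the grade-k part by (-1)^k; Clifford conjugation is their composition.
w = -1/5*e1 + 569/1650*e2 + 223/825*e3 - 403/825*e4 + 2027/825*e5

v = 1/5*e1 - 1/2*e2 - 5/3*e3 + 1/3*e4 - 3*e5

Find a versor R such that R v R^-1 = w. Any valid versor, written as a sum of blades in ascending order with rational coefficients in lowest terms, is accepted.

Here q(v) = q(w) = -1813/300; the classical choice R = v + w = -128/825*e2 - 384/275*e3 - 128/825*e4 - 448/825*e5 then realises v -> w under the sandwich.
Answer: -128/825*e2 - 384/275*e3 - 128/825*e4 - 448/825*e5


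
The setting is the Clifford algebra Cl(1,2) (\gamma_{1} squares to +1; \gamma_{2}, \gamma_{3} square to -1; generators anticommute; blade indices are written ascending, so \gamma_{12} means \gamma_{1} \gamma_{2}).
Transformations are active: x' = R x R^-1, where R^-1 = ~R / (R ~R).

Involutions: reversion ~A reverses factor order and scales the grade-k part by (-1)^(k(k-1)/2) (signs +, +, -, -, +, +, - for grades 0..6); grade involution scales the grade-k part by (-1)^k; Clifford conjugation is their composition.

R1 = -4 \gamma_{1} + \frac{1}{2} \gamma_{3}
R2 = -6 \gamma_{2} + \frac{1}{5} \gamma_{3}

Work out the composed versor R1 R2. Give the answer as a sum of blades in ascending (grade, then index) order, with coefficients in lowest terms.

Distribute over the terms of R1 (each basis-blade product reordered to ascending indices, repeated generators contracted through their squares):
(-4 \gamma_{1}) R2 = 24 \gamma_{12} - \frac{4}{5} \gamma_{13}
(\frac{1}{2} \gamma_{3}) R2 = -\frac{1}{10} + 3 \gamma_{23}
Summing the partial products and collecting blades:
Answer: -\frac{1}{10} + 24 \gamma_{12} - \frac{4}{5} \gamma_{13} + 3 \gamma_{23}


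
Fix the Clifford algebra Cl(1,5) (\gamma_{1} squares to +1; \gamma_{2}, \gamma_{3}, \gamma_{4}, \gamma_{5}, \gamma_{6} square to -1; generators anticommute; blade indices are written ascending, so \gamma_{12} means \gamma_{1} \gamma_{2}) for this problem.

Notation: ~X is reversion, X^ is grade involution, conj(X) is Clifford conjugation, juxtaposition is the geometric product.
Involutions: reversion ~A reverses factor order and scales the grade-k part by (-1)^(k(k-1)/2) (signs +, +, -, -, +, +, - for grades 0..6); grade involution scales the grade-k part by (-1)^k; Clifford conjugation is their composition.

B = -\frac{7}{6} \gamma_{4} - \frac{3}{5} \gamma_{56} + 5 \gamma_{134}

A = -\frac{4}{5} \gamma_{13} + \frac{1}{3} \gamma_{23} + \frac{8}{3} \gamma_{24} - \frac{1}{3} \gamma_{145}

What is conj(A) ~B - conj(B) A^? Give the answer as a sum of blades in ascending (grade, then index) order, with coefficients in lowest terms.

first term: -\frac{28}{9} \gamma_{2} - 4 \gamma_{4} + \frac{7}{18} \gamma_{15} + \frac{5}{3} \gamma_{35} + \frac{40}{3} \gamma_{123} - \frac{5}{3} \gamma_{124} - \frac{14}{15} \gamma_{134} + \frac{1}{5} \gamma_{146} + \frac{7}{18} \gamma_{234} + \frac{12}{25} \gamma_{1356} - \frac{1}{5} \gamma_{2356} - \frac{8}{5} \gamma_{2456}
second term: \frac{28}{9} \gamma_{2} - 4 \gamma_{4} + \frac{7}{18} \gamma_{15} - \frac{5}{3} \gamma_{35} - \frac{40}{3} \gamma_{123} + \frac{5}{3} \gamma_{124} - \frac{14}{15} \gamma_{134} + \frac{1}{5} \gamma_{146} + \frac{7}{18} \gamma_{234} - \frac{12}{25} \gamma_{1356} + \frac{1}{5} \gamma_{2356} + \frac{8}{5} \gamma_{2456}
Answer: -\frac{56}{9} \gamma_{2} + \frac{10}{3} \gamma_{35} + \frac{80}{3} \gamma_{123} - \frac{10}{3} \gamma_{124} + \frac{24}{25} \gamma_{1356} - \frac{2}{5} \gamma_{2356} - \frac{16}{5} \gamma_{2456}


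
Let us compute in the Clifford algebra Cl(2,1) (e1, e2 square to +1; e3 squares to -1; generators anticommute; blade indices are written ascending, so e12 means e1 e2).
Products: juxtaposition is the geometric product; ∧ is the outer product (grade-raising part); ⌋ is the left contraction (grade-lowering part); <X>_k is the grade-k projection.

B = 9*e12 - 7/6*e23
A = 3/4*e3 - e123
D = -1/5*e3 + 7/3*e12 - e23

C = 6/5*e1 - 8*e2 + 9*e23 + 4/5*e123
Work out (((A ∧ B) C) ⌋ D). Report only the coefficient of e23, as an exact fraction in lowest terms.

step 1: 27/4*e123
step 2: 27/5 + 243/4*e1 + 54*e13 + 81/10*e23
step 3: -81/10 + 567/4*e2 - 27/25*e3 + 63/5*e12 - 27/5*e23
Answer: -27/5


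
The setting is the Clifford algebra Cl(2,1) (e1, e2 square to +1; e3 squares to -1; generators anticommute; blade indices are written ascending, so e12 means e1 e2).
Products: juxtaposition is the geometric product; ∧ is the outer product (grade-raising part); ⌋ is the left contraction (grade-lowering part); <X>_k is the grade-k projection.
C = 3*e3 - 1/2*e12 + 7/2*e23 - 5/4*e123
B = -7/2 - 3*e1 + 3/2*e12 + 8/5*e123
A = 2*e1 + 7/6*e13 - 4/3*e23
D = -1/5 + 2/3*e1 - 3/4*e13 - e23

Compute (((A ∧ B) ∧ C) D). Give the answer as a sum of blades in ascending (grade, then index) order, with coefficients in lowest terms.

step 1: -7*e1 - 49/12*e13 + 14/3*e23 + 4*e123
step 2: -21*e13 - 49/2*e123
step 3: 63/4 + 49/2*e1 - 147/8*e2 + 14*e3 + 21*e12 + 21/5*e13 - 49/3*e23 + 49/10*e123
Answer: 63/4 + 49/2*e1 - 147/8*e2 + 14*e3 + 21*e12 + 21/5*e13 - 49/3*e23 + 49/10*e123


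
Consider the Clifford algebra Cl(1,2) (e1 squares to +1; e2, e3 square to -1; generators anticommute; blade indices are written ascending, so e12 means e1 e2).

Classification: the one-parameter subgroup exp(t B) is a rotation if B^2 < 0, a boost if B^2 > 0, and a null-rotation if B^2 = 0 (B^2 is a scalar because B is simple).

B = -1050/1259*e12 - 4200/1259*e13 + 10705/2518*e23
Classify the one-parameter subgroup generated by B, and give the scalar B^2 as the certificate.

B^2 term by term: the squares give (-1050/1259)^2*(e12)^2 + (-4200/1259)^2*(e13)^2 + (10705/2518)^2*(e23)^2 = 1102500/1585081*(+1) + 17640000/1585081*(+1) + 114597025/6340324*(-1) = -25/4 (each basis 2-blade squares to minus the product of its generators' squares); cross terms between blades sharing an index anticommute and cancel. So B^2 = -25/4.
Answer: rotation, certificate B^2 = -25/4. B^2 = -25/4 is basis-independent, so its sign is the whole story.


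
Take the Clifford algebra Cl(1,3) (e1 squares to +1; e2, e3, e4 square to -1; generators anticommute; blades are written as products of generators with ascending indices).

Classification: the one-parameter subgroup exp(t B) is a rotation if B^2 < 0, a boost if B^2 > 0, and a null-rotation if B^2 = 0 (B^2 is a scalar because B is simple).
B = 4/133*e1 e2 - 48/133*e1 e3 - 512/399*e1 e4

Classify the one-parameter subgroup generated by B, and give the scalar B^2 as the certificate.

B^2 term by term: the squares give (4/133)^2*(e1 e2)^2 + (-48/133)^2*(e1 e3)^2 + (-512/399)^2*(e1 e4)^2 = 16/17689*(+1) + 2304/17689*(+1) + 262144/159201*(+1) = 16/9 (each basis 2-blade squares to minus the product of its generators' squares); cross terms between blades sharing an index anticommute and cancel. So B^2 = 16/9.
Answer: boost, certificate B^2 = 16/9. One invariant decides it: the square 16/9 survives every conjugation, and its sign is exactly the classification.


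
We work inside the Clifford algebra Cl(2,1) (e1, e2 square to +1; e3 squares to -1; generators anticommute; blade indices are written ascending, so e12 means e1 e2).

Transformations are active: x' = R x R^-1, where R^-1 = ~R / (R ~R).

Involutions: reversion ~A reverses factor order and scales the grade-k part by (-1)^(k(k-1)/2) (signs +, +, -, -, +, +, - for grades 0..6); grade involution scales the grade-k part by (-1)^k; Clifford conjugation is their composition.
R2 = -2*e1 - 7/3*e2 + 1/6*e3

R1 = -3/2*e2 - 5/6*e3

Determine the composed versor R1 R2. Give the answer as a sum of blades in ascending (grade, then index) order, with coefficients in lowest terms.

Distribute over the terms of R1 (each basis-blade product reordered to ascending indices, repeated generators contracted through their squares):
(-3/2*e2) R2 = 7/2 - 3*e12 - 1/4*e23
(-5/6*e3) R2 = 5/36 - 5/3*e13 - 35/18*e23
Summing the partial products and collecting blades:
Answer: 131/36 - 3*e12 - 5/3*e13 - 79/36*e23


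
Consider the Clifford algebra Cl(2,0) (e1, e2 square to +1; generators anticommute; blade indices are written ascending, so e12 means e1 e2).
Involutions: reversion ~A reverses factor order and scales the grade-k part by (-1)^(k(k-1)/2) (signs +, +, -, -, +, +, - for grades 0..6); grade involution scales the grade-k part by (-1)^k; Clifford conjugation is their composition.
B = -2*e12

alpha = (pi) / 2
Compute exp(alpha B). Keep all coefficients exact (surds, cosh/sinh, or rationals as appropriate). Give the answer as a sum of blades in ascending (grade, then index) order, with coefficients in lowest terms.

B^2 = (-2)^2*(e12)^2 = 4*(-1) = -4 (a basis 2-blade squares to minus the product of its generators' squares).
B^2 = -4 — B^2 < 0, so the exponential closes trigonometrically: l = 2, alpha*l = pi, so exp(alpha B) = cos(pi) + (sin(pi)/2)*B = -1 + (0)*B.
Answer: -1


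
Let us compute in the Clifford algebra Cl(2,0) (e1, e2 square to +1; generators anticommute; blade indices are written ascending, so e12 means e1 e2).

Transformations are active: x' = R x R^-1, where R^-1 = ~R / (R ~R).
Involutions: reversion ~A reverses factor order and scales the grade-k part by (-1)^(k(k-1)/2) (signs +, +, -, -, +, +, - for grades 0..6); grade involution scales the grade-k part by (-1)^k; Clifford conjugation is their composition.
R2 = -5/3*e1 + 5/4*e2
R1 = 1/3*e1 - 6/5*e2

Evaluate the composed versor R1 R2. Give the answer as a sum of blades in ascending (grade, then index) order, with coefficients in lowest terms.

Distribute over the terms of R1 (each basis-blade product reordered to ascending indices, repeated generators contracted through their squares):
(1/3*e1) R2 = -5/9 + 5/12*e12
(-6/5*e2) R2 = -3/2 - 2*e12
Summing the partial products and collecting blades:
Answer: -37/18 - 19/12*e12


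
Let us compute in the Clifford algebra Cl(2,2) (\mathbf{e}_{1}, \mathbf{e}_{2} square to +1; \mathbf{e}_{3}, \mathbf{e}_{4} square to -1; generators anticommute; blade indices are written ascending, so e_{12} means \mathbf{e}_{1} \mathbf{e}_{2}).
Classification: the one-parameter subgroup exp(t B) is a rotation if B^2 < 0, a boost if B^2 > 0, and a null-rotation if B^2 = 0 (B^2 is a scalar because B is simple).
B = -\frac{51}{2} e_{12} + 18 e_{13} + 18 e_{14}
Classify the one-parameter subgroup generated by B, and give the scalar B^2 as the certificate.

B^2 term by term: the squares give (-\frac{51}{2})^2*(e_{12})^2 + (18)^2*(e_{13})^2 + (18)^2*(e_{14})^2 = \frac{2601}{4}*(-1) + 324*(+1) + 324*(+1) = -\frac{9}{4} (each basis 2-blade squares to minus the product of its generators' squares); cross terms between blades sharing an index anticommute and cancel. So B^2 = -\frac{9}{4}.
Answer: rotation, certificate B^2 = -\frac{9}{4}. Key observation: B^2 = -\frac{9}{4} is a conjugation invariant, so its sign decides the class regardless of the surface form of B.


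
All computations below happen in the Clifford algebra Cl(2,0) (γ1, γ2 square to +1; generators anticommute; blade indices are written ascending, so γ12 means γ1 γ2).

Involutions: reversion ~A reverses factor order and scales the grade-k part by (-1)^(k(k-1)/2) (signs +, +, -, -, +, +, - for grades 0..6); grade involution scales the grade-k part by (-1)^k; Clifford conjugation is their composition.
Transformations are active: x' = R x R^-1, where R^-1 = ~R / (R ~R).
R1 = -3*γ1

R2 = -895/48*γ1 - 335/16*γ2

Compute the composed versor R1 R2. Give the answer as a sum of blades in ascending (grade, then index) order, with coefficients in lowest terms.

Distribute over the terms of R1 (each basis-blade product reordered to ascending indices, repeated generators contracted through their squares):
(-3*γ1) R2 = 895/16 + 1005/16*γ12
Answer: 895/16 + 1005/16*γ12
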